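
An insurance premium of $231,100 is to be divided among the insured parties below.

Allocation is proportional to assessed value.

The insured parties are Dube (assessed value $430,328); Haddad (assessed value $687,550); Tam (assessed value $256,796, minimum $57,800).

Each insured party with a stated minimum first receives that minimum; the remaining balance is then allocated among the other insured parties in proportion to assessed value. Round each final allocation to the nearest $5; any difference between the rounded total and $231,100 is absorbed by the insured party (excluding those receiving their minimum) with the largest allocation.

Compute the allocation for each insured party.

Fund the minimums — Tam $57,800. Balance $173,300.
Balance split over remaining assessed value 1,117,878: Dube 66,711.97 → $66,710; Haddad 106,588.03 → $106,590.

Dube: $66,710; Haddad: $106,590; Tam: $57,800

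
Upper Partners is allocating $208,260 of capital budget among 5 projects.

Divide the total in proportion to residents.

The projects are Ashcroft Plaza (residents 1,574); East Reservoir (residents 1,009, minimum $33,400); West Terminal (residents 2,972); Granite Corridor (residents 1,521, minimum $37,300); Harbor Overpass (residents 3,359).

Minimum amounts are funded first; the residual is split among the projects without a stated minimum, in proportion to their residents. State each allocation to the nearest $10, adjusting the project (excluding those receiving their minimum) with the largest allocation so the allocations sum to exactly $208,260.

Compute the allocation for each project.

Fund the minimums — East Reservoir $33,400; Granite Corridor $37,300. Residual $137,560.
Residual split over remaining residents 7,905: Ashcroft Plaza 27,390.19 → $27,390; West Terminal 51,717.69 → $51,720; Harbor Overpass 58,452.12 → $58,450.

Ashcroft Plaza: $27,390 | East Reservoir: $33,400 | West Terminal: $51,720 | Granite Corridor: $37,300 | Harbor Overpass: $58,450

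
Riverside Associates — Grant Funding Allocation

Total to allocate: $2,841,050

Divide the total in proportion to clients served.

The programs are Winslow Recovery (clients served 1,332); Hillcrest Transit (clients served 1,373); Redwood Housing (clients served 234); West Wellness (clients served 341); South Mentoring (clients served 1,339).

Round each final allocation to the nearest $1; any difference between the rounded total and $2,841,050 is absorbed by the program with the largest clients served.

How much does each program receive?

Winslow Recovery: $819,285; Hillcrest Transit: $844,504; Redwood Housing: $143,928; West Wellness: $209,742; South Mentoring: $823,591

Sum of clients served: 4,619.
Unrounded shares: Winslow Recovery 1,332/4,619 × $2,841,050 = 819,285.26; Hillcrest Transit 1,373/4,619 × $2,841,050 = 844,503.496; Redwood Housing 234/4,619 × $2,841,050 = 143,928.49; West Wellness 341/4,619 × $2,841,050 = 209,741.95; South Mentoring 1,339/4,619 × $2,841,050 = 823,590.81.
After rounding ($1): Winslow Recovery $819,285; Hillcrest Transit $844,503; Redwood Housing $143,928; West Wellness $209,742; South Mentoring $823,591. Sum = $2,841,049.
Difference $2,841,050 − $2,841,049 = +$1 applied to largest clients served (Hillcrest Transit): Hillcrest Transit becomes $844,504.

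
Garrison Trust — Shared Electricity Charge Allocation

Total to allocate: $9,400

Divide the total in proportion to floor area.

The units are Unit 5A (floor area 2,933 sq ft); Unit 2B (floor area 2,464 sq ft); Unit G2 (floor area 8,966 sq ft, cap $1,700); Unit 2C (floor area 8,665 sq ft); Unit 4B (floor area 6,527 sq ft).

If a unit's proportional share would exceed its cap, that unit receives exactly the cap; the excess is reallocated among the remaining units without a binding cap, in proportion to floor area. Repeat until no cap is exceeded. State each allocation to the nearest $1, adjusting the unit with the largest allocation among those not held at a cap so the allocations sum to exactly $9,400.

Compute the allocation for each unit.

Unit 5A: $1,097 | Unit 2B: $922 | Unit G2: $1,700 | Unit 2C: $3,240 | Unit 4B: $2,441

Total floor area = 29,555.
Pro-rata shares before constraints: Unit 5A 932.84; Unit 2B 783.68; Unit G2 2,851.65; Unit 2C 2,755.91; Unit 4B 2,075.92.
Held at cap: Unit G2 ($1,700); remaining pool $7,700 reallocated over remaining floor area 20,589.
Redistributed shares: Unit 5A 1,096.90 → $1,097; Unit 2B 921.502 → $922; Unit 2C 3,240.59 → $3,241; Unit 4B 2,441.01 → $2,441.
Rounding difference −$1 applied to Unit 2C → $3,240.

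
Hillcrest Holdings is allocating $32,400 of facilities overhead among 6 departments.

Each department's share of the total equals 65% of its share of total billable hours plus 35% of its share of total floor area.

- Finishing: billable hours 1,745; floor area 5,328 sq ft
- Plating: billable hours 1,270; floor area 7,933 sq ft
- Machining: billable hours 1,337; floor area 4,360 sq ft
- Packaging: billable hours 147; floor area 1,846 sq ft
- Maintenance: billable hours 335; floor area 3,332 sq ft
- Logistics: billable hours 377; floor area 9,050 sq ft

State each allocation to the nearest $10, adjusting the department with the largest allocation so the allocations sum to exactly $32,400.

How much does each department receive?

Finishing: $8,940; Plating: $7,960; Machining: $6,960; Packaging: $1,250; Maintenance: $2,540; Logistics: $4,750

Billable hours total 5,211; floor area total 31,849.
Combined weights (65% billable hours + 35% floor area): Finishing 0.2762; Plating 0.2456; Machining 0.2147; Packaging 0.0386; Maintenance 0.0784; Logistics 0.1465.
Raw shares: Finishing 8,949.39; Plating 7,957.23; Machining 6,955.82; Packaging 1,251.37; Maintenance 2,540.26; Logistics 4,745.93.
After rounding ($10): Finishing $8,950; Plating $7,960; Machining $6,960; Packaging $1,250; Maintenance $2,540; Logistics $4,750. Sum = $32,410.
Difference $32,400 − $32,410 = −$10 applied to largest allocation (Finishing): Finishing becomes $8,940.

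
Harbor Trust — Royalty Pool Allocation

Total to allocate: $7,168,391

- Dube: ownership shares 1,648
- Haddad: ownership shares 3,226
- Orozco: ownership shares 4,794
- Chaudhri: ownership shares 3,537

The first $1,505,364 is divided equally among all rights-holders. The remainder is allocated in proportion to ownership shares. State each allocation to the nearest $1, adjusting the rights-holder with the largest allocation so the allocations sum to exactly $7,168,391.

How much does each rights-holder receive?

First tranche $1,505,364 split equally: $376,341 each.
Remainder $5,663,027 by ownership shares (total 13,205): Dube 706,752.63 → $706,753; Haddad 1,383,485.43 → $1,383,485; Orozco 2,055,929.68 → $2,055,930; Chaudhri 1,516,859.26 → $1,516,859.
Totals: Dube $376,341 + $706,753 = $1,083,094; Haddad $376,341 + $1,383,485 = $1,759,826; Orozco $376,341 + $2,055,930 = $2,432,271; Chaudhri $376,341 + $1,516,859 = $1,893,200.

Dube: $1,083,094 · Haddad: $1,759,826 · Orozco: $2,432,271 · Chaudhri: $1,893,200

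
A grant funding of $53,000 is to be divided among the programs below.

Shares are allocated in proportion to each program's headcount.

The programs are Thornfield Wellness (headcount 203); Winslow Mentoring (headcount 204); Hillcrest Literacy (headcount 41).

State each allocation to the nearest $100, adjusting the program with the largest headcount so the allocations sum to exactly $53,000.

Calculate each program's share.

Combined headcount = 203 + 204 + 41 = 448.
Proportional shares: Thornfield Wellness 24,015.62; Winslow Mentoring 24,133.93; Hillcrest Literacy 4,850.45.
At nearest $100: Thornfield Wellness $24,000; Winslow Mentoring $24,100; Hillcrest Literacy $4,900. Sum = $53,000.
No rounding difference to absorb.

Thornfield Wellness: $24,000; Winslow Mentoring: $24,100; Hillcrest Literacy: $4,900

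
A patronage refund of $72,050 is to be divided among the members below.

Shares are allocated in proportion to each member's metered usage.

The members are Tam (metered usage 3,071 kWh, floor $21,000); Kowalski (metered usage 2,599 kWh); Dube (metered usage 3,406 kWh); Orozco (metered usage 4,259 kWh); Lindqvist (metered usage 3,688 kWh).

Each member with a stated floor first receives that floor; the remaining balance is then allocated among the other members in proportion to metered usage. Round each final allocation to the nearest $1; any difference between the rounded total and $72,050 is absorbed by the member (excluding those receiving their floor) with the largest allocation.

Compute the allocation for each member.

Minimums first: Tam $21,000. Remaining pool $51,050.
Remaining pool split over remaining metered usage 13,952: Kowalski 9,509.67 → $9,510; Dube 12,462.46 → $12,462; Orozco 15,583.57 → $15,584; Lindqvist 13,494.29 → $13,494.

Tam: $21,000 | Kowalski: $9,510 | Dube: $12,462 | Orozco: $15,584 | Lindqvist: $13,494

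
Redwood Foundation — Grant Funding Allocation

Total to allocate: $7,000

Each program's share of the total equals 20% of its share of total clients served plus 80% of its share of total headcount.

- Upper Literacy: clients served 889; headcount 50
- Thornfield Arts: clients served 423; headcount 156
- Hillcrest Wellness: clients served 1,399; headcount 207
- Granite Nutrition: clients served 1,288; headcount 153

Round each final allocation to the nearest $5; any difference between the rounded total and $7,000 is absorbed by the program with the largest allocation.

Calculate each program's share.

Upper Literacy: $805 | Thornfield Arts: $1,690 | Hillcrest Wellness: $2,540 | Granite Nutrition: $1,965

Clients served total 3,999; headcount total 566.
Composite weights (20% clients served + 80% headcount): Upper Literacy 0.1151; Thornfield Arts 0.2416; Hillcrest Wellness 0.3625; Granite Nutrition 0.2807.
Pro-rata amounts: Upper Literacy 805.93; Thornfield Arts 1,691.55; Hillcrest Wellness 2,537.83; Granite Nutrition 1,964.69.
Rounded to nearest $5: Upper Literacy $805; Thornfield Arts $1,690; Hillcrest Wellness $2,540; Granite Nutrition $1,965. Sum = $7,000.
Rounded total matches; no reconciliation needed.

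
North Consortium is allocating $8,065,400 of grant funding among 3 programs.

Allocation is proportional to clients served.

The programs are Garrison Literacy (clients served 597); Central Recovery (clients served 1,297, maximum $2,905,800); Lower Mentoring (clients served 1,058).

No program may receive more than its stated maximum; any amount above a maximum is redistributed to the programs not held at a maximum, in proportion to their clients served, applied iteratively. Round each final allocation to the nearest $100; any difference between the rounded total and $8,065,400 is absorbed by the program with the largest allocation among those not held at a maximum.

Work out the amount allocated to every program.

Sum of clients served: 2,952.
Pro-rata shares before constraints: Garrison Literacy 1,631,112.40; Central Recovery 3,543,639.50; Lower Mentoring 2,890,648.10.
Cap binds for Central Recovery ($2,905,800); residual $5,159,600 reallocated over remaining clients served 1,655.
Shares after redistribution: Garrison Literacy 1,861,197.10 → $1,861,200; Lower Mentoring 3,298,402.90 → $3,298,400.

Garrison Literacy: $1,861,200; Central Recovery: $2,905,800; Lower Mentoring: $3,298,400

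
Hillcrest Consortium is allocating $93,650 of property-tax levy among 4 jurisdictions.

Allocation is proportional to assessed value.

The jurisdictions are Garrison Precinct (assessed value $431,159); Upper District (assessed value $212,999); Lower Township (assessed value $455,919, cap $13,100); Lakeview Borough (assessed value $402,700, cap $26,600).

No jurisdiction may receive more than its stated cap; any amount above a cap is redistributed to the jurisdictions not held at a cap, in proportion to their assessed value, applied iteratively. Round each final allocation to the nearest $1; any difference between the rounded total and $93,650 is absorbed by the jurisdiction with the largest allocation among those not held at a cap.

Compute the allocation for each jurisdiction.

Combined assessed value = 1,502,777.
Proportional shares (ignoring caps): Garrison Precinct 26,868.95; Upper District 13,273.66; Lower Township 28,411.94; Lakeview Borough 25,095.44.
Cap binds for Lower Township ($13,100); residual $80,550 reallocated over remaining assessed value 1,046,858.
Cap binds for Lakeview Borough ($26,600); residual $53,950 reallocated over remaining assessed value 644,158.
Redistributed shares: Garrison Precinct 36,110.75 → $36,111; Upper District 17,839.25 → $17,839.

Garrison Precinct: $36,111; Upper District: $17,839; Lower Township: $13,100; Lakeview Borough: $26,600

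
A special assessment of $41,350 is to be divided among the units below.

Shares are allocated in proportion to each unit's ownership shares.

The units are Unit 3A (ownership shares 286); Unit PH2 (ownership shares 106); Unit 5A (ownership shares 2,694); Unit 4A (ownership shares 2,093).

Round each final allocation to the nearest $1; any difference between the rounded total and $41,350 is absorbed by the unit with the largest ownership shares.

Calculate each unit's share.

Total ownership shares = 5,179.
Pro-rata amounts: Unit 3A 286/5,179 × $41,350 = 2,283.47; Unit PH2 106/5,179 × $41,350 = 846.32; Unit 5A 2,694/5,179 × $41,350 = 21,509.35; Unit 4A 2,093/5,179 × $41,350 = 16,710.86.
At nearest $1: Unit 3A $2,283; Unit PH2 $846; Unit 5A $21,509; Unit 4A $16,711. Sum = $41,349.
Difference $41,350 − $41,349 = +$1 applied to largest ownership shares (Unit 5A): Unit 5A becomes $21,510.

Unit 3A: $2,283; Unit PH2: $846; Unit 5A: $21,510; Unit 4A: $16,711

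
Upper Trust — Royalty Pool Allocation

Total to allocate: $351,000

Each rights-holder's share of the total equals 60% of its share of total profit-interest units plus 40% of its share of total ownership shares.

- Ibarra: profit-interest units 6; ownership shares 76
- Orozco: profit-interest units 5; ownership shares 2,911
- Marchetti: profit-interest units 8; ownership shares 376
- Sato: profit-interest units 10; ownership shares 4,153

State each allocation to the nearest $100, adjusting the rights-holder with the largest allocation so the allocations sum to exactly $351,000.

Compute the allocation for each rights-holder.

Totals — profit-interest units 29, ownership shares 7,516.
Combined weights (60% profit-interest units + 40% ownership shares): Ibarra 0.1282; Orozco 0.2584; Marchetti 0.1855; Sato 0.4279.
Unrounded shares: Ibarra 44,992.11; Orozco 90,688.26; Marchetti 65,120.29; Sato 150,199.35.
After rounding ($100): Ibarra $45,000; Orozco $90,700; Marchetti $65,100; Sato $150,200. Sum = $351,000.
No rounding difference to absorb.

Ibarra: $45,000; Orozco: $90,700; Marchetti: $65,100; Sato: $150,200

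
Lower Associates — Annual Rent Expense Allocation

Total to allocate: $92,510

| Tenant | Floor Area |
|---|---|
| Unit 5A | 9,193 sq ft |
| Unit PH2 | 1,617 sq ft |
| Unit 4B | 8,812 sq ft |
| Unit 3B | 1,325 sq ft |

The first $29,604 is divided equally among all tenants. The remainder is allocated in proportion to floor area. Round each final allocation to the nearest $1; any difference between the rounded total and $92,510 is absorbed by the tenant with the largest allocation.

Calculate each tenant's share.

Unit 5A: $35,009 · Unit PH2: $12,257 · Unit 4B: $33,864 · Unit 3B: $11,380

First tranche $29,604 split equally: $7,401 each.
Remainder $62,906 by floor area (total 20,947): Unit 5A 27,607.53 → $27,608; Unit PH2 4,856.02 → $4,856; Unit 4B 26,463.34 → $26,463; Unit 3B 3,979.11 → $3,979.
Totals: Unit 5A $7,401 + $27,608 = $35,009; Unit PH2 $7,401 + $4,856 = $12,257; Unit 4B $7,401 + $26,463 = $33,864; Unit 3B $7,401 + $3,979 = $11,380.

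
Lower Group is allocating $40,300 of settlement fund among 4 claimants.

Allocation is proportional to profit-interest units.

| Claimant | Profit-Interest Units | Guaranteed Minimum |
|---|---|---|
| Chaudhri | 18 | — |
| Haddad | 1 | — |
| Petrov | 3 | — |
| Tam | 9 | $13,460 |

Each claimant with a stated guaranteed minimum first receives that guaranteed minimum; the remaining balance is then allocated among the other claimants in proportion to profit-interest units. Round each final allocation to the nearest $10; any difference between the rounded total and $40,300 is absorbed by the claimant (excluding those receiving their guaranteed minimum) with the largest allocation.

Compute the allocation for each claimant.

Chaudhri: $21,960 · Haddad: $1,220 · Petrov: $3,660 · Tam: $13,460

Fund the minimums — Tam $13,460. Balance $26,840.
Balance split over remaining profit-interest units 22: Chaudhri 21,960.00 → $21,960; Haddad 1,220.00 → $1,220; Petrov 3,660.00 → $3,660.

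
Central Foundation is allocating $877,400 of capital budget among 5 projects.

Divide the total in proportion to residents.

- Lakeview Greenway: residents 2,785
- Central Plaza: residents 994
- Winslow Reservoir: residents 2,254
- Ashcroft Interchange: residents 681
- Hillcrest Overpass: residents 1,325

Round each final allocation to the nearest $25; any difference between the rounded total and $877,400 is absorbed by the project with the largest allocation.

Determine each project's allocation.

Lakeview Greenway: $303,950; Central Plaza: $108,500; Winslow Reservoir: $246,000; Ashcroft Interchange: $74,325; Hillcrest Overpass: $144,625

Residents total: 8,039.
Proportional shares: Lakeview Greenway 2,785/8,039 × $877,400 = 303,963.06; Central Plaza 994/8,039 × $877,400 = 108,488.07; Winslow Reservoir 2,254/8,039 × $877,400 = 246,008.16; Ashcroft Interchange 681/8,039 × $877,400 = 74,326.33; Hillcrest Overpass 1,325/8,039 × $877,400 = 144,614.38.
At nearest $25: Lakeview Greenway $303,975; Central Plaza $108,500; Winslow Reservoir $246,000; Ashcroft Interchange $74,325; Hillcrest Overpass $144,625. Sum = $877,425.
Difference $877,400 − $877,425 = −$25 applied to largest allocation (Lakeview Greenway): Lakeview Greenway becomes $303,950.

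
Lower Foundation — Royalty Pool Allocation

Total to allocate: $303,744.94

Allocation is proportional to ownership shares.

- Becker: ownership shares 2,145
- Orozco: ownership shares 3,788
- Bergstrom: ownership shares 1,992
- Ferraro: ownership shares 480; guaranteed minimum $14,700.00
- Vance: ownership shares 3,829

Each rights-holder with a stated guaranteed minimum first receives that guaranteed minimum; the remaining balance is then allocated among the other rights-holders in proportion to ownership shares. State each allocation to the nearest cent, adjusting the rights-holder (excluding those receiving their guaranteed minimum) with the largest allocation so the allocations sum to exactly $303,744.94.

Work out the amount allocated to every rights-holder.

Becker: $52,748.12; Orozco: $93,151.46; Bergstrom: $48,985.67; Ferraro: $14,700.00; Vance: $94,159.69

Minimums first: Ferraro $14,700.00. Balance $289,044.94.
Balance split over remaining ownership shares 11,754: Becker 52,748.1195 → $52,748.12; Orozco 93,151.4576 → $93,151.46; Bergstrom 48,985.6662 → $48,985.67; Vance 94,159.6967 → $94,159.70.
Rounding difference −$0.01 applied to Vance → $94,159.69.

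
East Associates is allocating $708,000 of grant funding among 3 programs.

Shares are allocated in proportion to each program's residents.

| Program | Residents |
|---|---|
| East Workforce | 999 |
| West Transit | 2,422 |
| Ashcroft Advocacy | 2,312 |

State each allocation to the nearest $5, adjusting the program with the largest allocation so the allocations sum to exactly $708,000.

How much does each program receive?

Total residents = 5,733.
Raw shares: East Workforce 999/5,733 × $708,000 = 123,372.06; West Transit 2,422/5,733 × $708,000 = 299,106.23; Ashcroft Advocacy 2,312/5,733 × $708,000 = 285,521.72.
After rounding ($5): East Workforce $123,370; West Transit $299,105; Ashcroft Advocacy $285,520. Sum = $707,995.
Difference $708,000 − $707,995 = +$5 applied to largest allocation (West Transit): West Transit becomes $299,110.

East Workforce: $123,370 · West Transit: $299,110 · Ashcroft Advocacy: $285,520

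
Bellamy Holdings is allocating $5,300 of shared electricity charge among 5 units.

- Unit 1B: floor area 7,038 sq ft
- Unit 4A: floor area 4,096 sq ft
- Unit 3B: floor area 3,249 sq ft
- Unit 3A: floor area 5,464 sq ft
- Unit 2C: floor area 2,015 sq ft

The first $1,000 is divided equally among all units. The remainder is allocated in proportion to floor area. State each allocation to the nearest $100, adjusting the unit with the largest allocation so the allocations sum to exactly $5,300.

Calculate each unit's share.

Equal tier: $1,000 ÷ 5 = $200 apiece.
Remainder $4,300 by floor area (total 21,862): Unit 1B 1,384.29 → $1,400; Unit 4A 805.64 → $800; Unit 3B 639.04 → $600; Unit 3A 1,074.70 → $1,100; Unit 2C 396.33 → $400.
Totals: Unit 1B $200 + $1,400 = $1,600; Unit 4A $200 + $800 = $1,000; Unit 3B $200 + $600 = $800; Unit 3A $200 + $1,100 = $1,300; Unit 2C $200 + $400 = $600.

Unit 1B: $1,600; Unit 4A: $1,000; Unit 3B: $800; Unit 3A: $1,300; Unit 2C: $600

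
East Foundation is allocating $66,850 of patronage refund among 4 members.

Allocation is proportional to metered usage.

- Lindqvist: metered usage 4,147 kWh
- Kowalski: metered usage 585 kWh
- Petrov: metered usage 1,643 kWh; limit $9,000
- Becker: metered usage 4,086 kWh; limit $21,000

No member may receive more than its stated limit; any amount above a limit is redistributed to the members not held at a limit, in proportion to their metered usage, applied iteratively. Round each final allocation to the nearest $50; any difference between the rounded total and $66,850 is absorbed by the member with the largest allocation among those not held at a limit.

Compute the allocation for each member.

Lindqvist: $32,300; Kowalski: $4,550; Petrov: $9,000; Becker: $21,000

Sum of metered usage: 10,461.
Proportional shares (ignoring caps): Lindqvist 26,501.00; Kowalski 3,738.39; Petrov 10,499.43; Becker 26,111.18.
Held at cap: Petrov ($9,000), Becker ($21,000); balance $36,850 reallocated over remaining metered usage 4,732.
Redistributed shares: Lindqvist 32,294.37 → $32,300; Kowalski 4,555.63 → $4,550.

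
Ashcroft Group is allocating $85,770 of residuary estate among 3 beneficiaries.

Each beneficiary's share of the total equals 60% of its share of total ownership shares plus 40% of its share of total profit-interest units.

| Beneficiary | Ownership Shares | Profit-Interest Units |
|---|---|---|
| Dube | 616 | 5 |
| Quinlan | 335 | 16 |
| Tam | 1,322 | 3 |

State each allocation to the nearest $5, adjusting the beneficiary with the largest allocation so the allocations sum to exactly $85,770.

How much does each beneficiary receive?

Ownership shares total 2,273; profit-interest units total 24.
Composite weights (60% ownership shares + 40% profit-interest units): Dube 0.2459; Quinlan 0.3551; Tam 0.3990.
Proportional shares: Dube 21,094.09; Quinlan 30,456.59; Tam 34,219.32.
At nearest $5: Dube $21,095; Quinlan $30,455; Tam $34,220. Sum = $85,770.
Sum already equals the total — no adjustment.

Dube: $21,095 · Quinlan: $30,455 · Tam: $34,220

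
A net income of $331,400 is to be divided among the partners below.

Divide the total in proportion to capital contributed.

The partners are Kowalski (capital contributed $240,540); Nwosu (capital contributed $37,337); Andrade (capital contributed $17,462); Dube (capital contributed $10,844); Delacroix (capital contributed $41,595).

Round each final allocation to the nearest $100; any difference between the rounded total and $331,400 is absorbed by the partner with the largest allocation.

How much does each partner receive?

Kowalski: $229,300; Nwosu: $35,600; Andrade: $16,600; Dube: $10,300; Delacroix: $39,600

Capital contributed total: 347,778.
Proportional shares: Kowalski 240,540/347,778 × $331,400 = 229,212.19; Nwosu 37,337/347,778 × $331,400 = 35,578.68; Andrade 17,462/347,778 × $331,400 = 16,639.66; Dube 10,844/347,778 × $331,400 = 10,333.32; Delacroix 41,595/347,778 × $331,400 = 39,636.16.
At nearest $100: Kowalski $229,200; Nwosu $35,600; Andrade $16,600; Dube $10,300; Delacroix $39,600. Sum = $331,300.
Difference $331,400 − $331,300 = +$100 applied to largest allocation (Kowalski): Kowalski becomes $229,300.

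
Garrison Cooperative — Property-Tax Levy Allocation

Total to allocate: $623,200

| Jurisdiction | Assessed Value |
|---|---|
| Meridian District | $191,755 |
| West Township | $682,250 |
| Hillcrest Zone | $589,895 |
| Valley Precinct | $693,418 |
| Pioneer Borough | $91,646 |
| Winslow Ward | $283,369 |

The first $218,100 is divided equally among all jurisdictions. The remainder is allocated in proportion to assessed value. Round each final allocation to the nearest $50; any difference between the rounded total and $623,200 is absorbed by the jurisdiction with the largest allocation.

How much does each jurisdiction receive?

Meridian District: $67,050; West Township: $145,500; Hillcrest Zone: $130,700; Valley Precinct: $147,250; Pioneer Borough: $51,000; Winslow Ward: $81,700

$218,100 shared equally gives $36,350 per jurisdiction.
Remainder $405,100 by assessed value (total 2,532,333): Meridian District 30,675.25 → $30,700; West Township 109,140.26 → $109,150; Hillcrest Zone 94,366.13 → $94,350; Valley Precinct 110,926.81 → $110,950; Pioneer Borough 14,660.71 → $14,650; Winslow Ward 45,330.84 → $45,350.
Rounding difference −$50 on remainder applied to Valley Precinct.
Totals: Meridian District $36,350 + $30,700 = $67,050; West Township $36,350 + $109,150 = $145,500; Hillcrest Zone $36,350 + $94,350 = $130,700; Valley Precinct $36,350 + $110,900 = $147,250; Pioneer Borough $36,350 + $14,650 = $51,000; Winslow Ward $36,350 + $45,350 = $81,700.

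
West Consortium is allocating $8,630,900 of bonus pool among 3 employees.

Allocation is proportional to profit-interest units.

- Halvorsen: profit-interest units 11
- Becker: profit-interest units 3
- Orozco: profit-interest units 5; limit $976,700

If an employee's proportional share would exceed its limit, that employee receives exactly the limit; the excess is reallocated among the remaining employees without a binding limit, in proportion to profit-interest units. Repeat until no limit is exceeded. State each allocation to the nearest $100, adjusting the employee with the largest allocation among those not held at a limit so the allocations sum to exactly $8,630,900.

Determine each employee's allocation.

Halvorsen: $6,014,000; Becker: $1,640,200; Orozco: $976,700

Sum of profit-interest units: 19.
Pro-rata shares before constraints: Halvorsen 4,996,836.84; Becker 1,362,773.68; Orozco 2,271,289.47.
Capped: Orozco ($976,700); residual $7,654,200 reallocated over remaining profit-interest units 14.
Redistributed shares: Halvorsen 6,014,014.29 → $6,014,000; Becker 1,640,185.71 → $1,640,200.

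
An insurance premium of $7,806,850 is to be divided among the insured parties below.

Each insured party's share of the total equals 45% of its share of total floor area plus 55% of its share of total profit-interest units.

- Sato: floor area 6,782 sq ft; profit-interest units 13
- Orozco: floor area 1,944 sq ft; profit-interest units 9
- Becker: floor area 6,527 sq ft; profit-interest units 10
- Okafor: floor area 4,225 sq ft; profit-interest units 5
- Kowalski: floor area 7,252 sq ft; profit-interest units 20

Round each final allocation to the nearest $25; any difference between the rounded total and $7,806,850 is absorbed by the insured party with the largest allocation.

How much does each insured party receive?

Totals — floor area 26,730, profit-interest units 57.
Combined weights (45% floor area + 55% profit-interest units): Sato 0.2396; Orozco 0.1196; Becker 0.2064; Okafor 0.1194; Kowalski 0.3151.
Proportional shares: Sato 1,870,628.06; Orozco 933,460.20; Becker 1,611,126.04; Okafor 931,931.48; Kowalski 2,459,704.22.
After rounding ($25): Sato $1,870,625; Orozco $933,450; Becker $1,611,125; Okafor $931,925; Kowalski $2,459,700. Sum = $7,806,825.
Difference $7,806,850 − $7,806,825 = +$25 applied to largest allocation (Kowalski): Kowalski becomes $2,459,725.

Sato: $1,870,625; Orozco: $933,450; Becker: $1,611,125; Okafor: $931,925; Kowalski: $2,459,725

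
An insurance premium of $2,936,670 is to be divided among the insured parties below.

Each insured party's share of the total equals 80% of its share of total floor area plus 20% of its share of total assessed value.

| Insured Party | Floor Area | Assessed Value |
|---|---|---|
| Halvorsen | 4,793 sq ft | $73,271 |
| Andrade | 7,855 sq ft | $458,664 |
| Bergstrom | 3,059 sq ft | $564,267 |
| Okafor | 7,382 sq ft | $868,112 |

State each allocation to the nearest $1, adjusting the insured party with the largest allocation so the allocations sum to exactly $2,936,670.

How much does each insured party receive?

Halvorsen: $509,602; Andrade: $936,398; Bergstrom: $479,974; Okafor: $1,010,696

Totals — floor area 23,089, assessed value 1,964,314.
Composite weights (80% floor area + 20% assessed value): Halvorsen 0.1735; Andrade 0.3189; Bergstrom 0.1634; Okafor 0.3442.
Unrounded shares: Halvorsen 509,602.21; Andrade 936,398.04; Bergstrom 479,974.27; Okafor 1,010,695.48.
Rounded to nearest $1: Halvorsen $509,602; Andrade $936,398; Bergstrom $479,974; Okafor $1,010,695. Sum = $2,936,669.
Difference $2,936,670 − $2,936,669 = +$1 applied to largest allocation (Okafor): Okafor becomes $1,010,696.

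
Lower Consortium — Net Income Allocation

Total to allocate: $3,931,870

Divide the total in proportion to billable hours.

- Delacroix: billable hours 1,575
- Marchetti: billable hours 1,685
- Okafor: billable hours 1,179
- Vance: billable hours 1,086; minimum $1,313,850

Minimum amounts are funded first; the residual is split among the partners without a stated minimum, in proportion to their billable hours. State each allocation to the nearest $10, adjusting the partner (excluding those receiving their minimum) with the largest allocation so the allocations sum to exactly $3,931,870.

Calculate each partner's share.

Minimums first: Vance $1,313,850. Balance $2,618,020.
Balance split over remaining billable hours 4,439: Delacroix 928,898.74 → $928,900; Marchetti 993,774.21 → $993,770; Okafor 695,347.06 → $695,350.

Delacroix: $928,900; Marchetti: $993,770; Okafor: $695,350; Vance: $1,313,850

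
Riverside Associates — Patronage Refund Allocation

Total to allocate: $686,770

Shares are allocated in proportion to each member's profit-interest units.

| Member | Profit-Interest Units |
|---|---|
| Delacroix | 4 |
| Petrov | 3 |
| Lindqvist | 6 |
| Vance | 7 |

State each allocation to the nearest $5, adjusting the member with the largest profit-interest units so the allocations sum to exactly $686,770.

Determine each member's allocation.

Total profit-interest units = 4 + 3 + 6 + 7 = 20.
Unrounded shares: Delacroix 137,354.00; Petrov 103,015.50; Lindqvist 206,031.00; Vance 240,369.50.
Rounded to nearest $5: Delacroix $137,355; Petrov $103,015; Lindqvist $206,030; Vance $240,370. Sum = $686,770.
No rounding difference to absorb.

Delacroix: $137,355 · Petrov: $103,015 · Lindqvist: $206,030 · Vance: $240,370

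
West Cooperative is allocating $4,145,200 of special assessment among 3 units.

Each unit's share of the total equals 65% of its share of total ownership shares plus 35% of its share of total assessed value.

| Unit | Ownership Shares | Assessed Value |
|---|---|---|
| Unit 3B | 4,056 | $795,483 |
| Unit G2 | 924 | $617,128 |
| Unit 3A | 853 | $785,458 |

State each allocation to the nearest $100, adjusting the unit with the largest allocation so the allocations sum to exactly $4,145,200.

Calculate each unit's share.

Ownership shares total 5,833; assessed value total 2,198,069.
Blended shares (65% ownership shares + 35% assessed value): Unit 3B 0.5786; Unit G2 0.2012; Unit 3A 0.2201.
Proportional shares: Unit 3B 2,398,600.93; Unit G2 834,145.18; Unit 3A 912,453.89.
At nearest $100: Unit 3B $2,398,600; Unit G2 $834,100; Unit 3A $912,500. Sum = $4,145,200.
No rounding difference to absorb.

Unit 3B: $2,398,600; Unit G2: $834,100; Unit 3A: $912,500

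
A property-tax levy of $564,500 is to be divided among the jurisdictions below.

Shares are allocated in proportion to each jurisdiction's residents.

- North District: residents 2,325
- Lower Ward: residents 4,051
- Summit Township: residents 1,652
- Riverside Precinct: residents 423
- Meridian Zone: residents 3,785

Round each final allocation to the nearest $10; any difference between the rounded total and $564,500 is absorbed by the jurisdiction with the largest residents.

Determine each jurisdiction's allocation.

Residents total: 12,236.
Proportional shares: North District 2,325/12,236 × $564,500 = 107,262.38; Lower Ward 4,051/12,236 × $564,500 = 186,890.28; Summit Township 1,652/12,236 × $564,500 = 76,213.96; Riverside Precinct 423/12,236 × $564,500 = 19,514.83; Meridian Zone 3,785/12,236 × $564,500 = 174,618.54.
At nearest $10: North District $107,260; Lower Ward $186,890; Summit Township $76,210; Riverside Precinct $19,510; Meridian Zone $174,620. Sum = $564,490.
Difference $564,500 − $564,490 = +$10 applied to largest residents (Lower Ward): Lower Ward becomes $186,900.

North District: $107,260 | Lower Ward: $186,900 | Summit Township: $76,210 | Riverside Precinct: $19,510 | Meridian Zone: $174,620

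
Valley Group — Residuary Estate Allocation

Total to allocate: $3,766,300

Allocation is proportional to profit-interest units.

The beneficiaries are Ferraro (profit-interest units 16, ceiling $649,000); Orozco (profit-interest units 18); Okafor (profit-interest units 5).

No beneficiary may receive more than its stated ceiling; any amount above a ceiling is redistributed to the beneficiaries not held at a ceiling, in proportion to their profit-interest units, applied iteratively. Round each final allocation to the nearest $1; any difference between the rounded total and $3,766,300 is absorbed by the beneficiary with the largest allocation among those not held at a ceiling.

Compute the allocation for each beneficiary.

Sum of profit-interest units: 39.
Unconstrained shares: Ferraro 1,545,148.72; Orozco 1,738,292.31; Okafor 482,858.97.
Capped: Ferraro ($649,000); residual $3,117,300 reallocated over remaining profit-interest units 23.
Remaining shares: Orozco 2,439,626.09 → $2,439,626; Okafor 677,673.91 → $677,674.

Ferraro: $649,000 | Orozco: $2,439,626 | Okafor: $677,674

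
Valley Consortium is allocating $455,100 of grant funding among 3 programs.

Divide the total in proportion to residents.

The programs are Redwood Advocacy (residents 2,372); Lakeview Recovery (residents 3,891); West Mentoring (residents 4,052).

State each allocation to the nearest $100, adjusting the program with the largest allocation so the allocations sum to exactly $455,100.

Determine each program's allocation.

Total residents = 10,315.
Pro-rata amounts: Redwood Advocacy 2,372/10,315 × $455,100 = 104,653.15; Lakeview Recovery 3,891/10,315 × $455,100 = 171,671.75; West Mentoring 4,052/10,315 × $455,100 = 178,775.10.
After rounding ($100): Redwood Advocacy $104,700; Lakeview Recovery $171,700; West Mentoring $178,800. Sum = $455,200.
Difference $455,100 − $455,200 = −$100 applied to largest allocation (West Mentoring): West Mentoring becomes $178,700.

Redwood Advocacy: $104,700; Lakeview Recovery: $171,700; West Mentoring: $178,700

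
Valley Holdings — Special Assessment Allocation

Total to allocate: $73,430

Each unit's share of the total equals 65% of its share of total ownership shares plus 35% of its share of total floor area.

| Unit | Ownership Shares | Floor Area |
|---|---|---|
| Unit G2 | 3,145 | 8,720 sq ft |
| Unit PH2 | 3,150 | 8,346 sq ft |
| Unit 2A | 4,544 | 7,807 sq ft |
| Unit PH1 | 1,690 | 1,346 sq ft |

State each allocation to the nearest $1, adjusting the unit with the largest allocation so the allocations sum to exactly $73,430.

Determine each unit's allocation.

Totals — ownership shares 12,529, floor area 26,219.
Composite weights (65% ownership shares + 35% floor area): Unit G2 0.2796; Unit PH2 0.2748; Unit 2A 0.3400; Unit PH1 0.1056.
Raw shares: Unit G2 20,528.502; Unit PH2 20,180.95; Unit 2A 24,963.08; Unit PH1 7,757.47.
Rounded to nearest $1: Unit G2 $20,529; Unit PH2 $20,181; Unit 2A $24,963; Unit PH1 $7,757. Sum = $73,430.
Rounded total matches; no reconciliation needed.

Unit G2: $20,529; Unit PH2: $20,181; Unit 2A: $24,963; Unit PH1: $7,757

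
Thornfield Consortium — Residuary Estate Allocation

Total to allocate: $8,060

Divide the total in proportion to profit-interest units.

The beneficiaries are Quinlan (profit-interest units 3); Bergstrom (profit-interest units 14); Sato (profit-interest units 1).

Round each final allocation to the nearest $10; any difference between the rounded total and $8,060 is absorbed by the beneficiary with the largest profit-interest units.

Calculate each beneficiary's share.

Quinlan: $1,340; Bergstrom: $6,270; Sato: $450

Profit-interest units total: 3 + 14 + 1 = 18.
Unrounded shares: Quinlan 1,343.33; Bergstrom 6,268.89; Sato 447.78.
Rounded to nearest $10: Quinlan $1,340; Bergstrom $6,270; Sato $450. Sum = $8,060.
Rounded total matches; no reconciliation needed.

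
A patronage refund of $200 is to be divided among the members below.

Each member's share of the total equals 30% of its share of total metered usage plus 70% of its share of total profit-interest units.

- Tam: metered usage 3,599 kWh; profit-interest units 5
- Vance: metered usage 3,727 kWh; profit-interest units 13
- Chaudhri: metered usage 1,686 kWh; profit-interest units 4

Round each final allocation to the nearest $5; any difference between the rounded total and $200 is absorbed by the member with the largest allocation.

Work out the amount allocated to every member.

Totals — metered usage 9,012, profit-interest units 22.
Combined weights (30% metered usage + 70% profit-interest units): Tam 0.2789; Vance 0.5377; Chaudhri 0.1834.
Raw shares: Tam 55.78; Vance 107.54; Chaudhri 36.68.
At nearest $5: Tam $55; Vance $110; Chaudhri $35. Sum = $200.
No rounding difference to absorb.

Tam: $55 | Vance: $110 | Chaudhri: $35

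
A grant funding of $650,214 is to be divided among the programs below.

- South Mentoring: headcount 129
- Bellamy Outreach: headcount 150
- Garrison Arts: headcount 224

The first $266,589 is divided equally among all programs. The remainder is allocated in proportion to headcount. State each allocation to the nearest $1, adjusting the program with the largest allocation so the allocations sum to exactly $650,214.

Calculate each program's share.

Equal tier: $266,589 ÷ 3 = $88,863 apiece.
Remainder $383,625 by headcount (total 503): South Mentoring 98,384.94 → $98,385; Bellamy Outreach 114,401.09 → $114,401; Garrison Arts 170,838.97 → $170,839.
Totals: South Mentoring $88,863 + $98,385 = $187,248; Bellamy Outreach $88,863 + $114,401 = $203,264; Garrison Arts $88,863 + $170,839 = $259,702.

South Mentoring: $187,248 · Bellamy Outreach: $203,264 · Garrison Arts: $259,702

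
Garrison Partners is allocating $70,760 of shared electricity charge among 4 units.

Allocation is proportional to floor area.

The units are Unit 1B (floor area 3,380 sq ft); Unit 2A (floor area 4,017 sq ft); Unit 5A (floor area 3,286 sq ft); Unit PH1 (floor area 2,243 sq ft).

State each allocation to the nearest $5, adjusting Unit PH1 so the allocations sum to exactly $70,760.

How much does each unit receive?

Unit 1B: $18,505; Unit 2A: $21,990; Unit 5A: $17,990; Unit PH1: $12,275

Sum of floor area: 12,926.
Pro-rata amounts: Unit 1B 3,380/12,926 × $70,760 = 18,502.92; Unit 2A 4,017/12,926 × $70,760 = 21,990.01; Unit 5A 3,286/12,926 × $70,760 = 17,988.35; Unit PH1 2,243/12,926 × $70,760 = 12,278.72.
Rounded to nearest $5: Unit 1B $18,505; Unit 2A $21,990; Unit 5A $17,990; Unit PH1 $12,280. Sum = $70,765.
Difference $70,760 − $70,765 = −$5 applied to Unit PH1: Unit PH1 becomes $12,275.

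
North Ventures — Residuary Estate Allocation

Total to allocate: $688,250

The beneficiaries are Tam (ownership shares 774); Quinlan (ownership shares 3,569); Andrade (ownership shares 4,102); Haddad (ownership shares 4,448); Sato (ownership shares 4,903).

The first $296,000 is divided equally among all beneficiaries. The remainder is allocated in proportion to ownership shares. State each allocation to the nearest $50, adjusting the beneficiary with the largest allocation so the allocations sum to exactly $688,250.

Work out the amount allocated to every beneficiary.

Tam: $76,250; Quinlan: $137,850; Andrade: $149,600; Haddad: $157,250; Sato: $167,300

$296,000 shared equally gives $59,200 per beneficiary.
Remainder $392,250 by ownership shares (total 17,796): Tam 17,060.10 → $17,050; Quinlan 78,666.01 → $78,650; Andrade 90,414.11 → $90,400; Haddad 98,040.46 → $98,050; Sato 108,069.33 → $108,050.
Rounding difference +$50 on remainder applied to Sato.
Totals: Tam $59,200 + $17,050 = $76,250; Quinlan $59,200 + $78,650 = $137,850; Andrade $59,200 + $90,400 = $149,600; Haddad $59,200 + $98,050 = $157,250; Sato $59,200 + $108,100 = $167,300.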